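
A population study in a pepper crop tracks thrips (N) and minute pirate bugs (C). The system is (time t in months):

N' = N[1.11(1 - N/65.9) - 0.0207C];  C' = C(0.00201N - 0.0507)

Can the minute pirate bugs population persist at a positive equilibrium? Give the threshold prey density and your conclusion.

The predator equation gives dC/dt > 0 only when N > 0.0507/0.00201 = 25.2.
Without the predator, N → K = 65.9. Since 65.9 > 25.2, the predator can invade and persist.

Threshold N = 25.2; K > 25.2, so yes, the predator persists.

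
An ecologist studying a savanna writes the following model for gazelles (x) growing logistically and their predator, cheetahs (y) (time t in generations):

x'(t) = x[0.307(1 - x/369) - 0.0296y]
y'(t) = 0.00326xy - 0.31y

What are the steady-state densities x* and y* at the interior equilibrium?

From dy/dt = 0 with y > 0: 0.00326x* = 0.31, so x* = 95.1.
Substitute into dx/dt = 0: 0.307(1 - 95.1/369) = 0.0296y*.
The bracket is 0.742, giving y* = 0.228/0.0296 = 7.7.

x* ≈ 95.1, y* ≈ 7.7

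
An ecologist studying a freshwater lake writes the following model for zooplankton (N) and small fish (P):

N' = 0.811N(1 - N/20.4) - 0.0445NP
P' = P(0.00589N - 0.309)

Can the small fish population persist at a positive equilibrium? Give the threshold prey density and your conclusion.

Threshold N = 52.5; K < 52.5, so no, the predator goes extinct.

The predator equation gives dP/dt > 0 only when N > 0.309/0.00589 = 52.5.
Without the predator, N → K = 20.4. Since 20.4 < 52.5, the predator cannot invade.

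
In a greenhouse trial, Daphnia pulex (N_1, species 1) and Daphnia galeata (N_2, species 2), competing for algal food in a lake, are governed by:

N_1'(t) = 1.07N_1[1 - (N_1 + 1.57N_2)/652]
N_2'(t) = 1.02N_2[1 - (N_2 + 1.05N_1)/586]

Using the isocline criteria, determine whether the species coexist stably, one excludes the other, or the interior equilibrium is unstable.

Compare the nullcline intercepts: K1/α12 = 652/1.57 = 415 < K2 = 586; K2/α21 = 586/1.05 = 558 < K1 = 652.
Since both are reversed, neither can invade when rare; the interior point is a saddle.

unstable coexistence (outcome depends on initial conditions)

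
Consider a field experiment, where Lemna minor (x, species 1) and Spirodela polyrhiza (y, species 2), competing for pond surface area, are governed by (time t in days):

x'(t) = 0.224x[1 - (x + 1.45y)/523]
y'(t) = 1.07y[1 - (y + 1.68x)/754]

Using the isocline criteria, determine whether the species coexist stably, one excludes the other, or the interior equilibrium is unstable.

Compare the nullcline intercepts: K1/α12 = 523/1.45 = 361 < K2 = 754; K2/α21 = 754/1.68 = 449 < K1 = 523.
Since both are reversed, neither can invade when rare; the interior point is a saddle.

unstable coexistence (outcome depends on initial conditions)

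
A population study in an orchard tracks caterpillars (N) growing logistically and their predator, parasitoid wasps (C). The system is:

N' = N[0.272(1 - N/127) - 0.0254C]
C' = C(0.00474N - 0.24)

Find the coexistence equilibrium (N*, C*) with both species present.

N* ≈ 50.6, C* ≈ 6.44

From dC/dt = 0 with C > 0: 0.00474N* = 0.24, so N* = 50.6.
Substitute into dN/dt = 0: 0.272(1 - 50.6/127) = 0.0254C*.
The bracket is 0.601, giving C* = 0.164/0.0254 = 6.44.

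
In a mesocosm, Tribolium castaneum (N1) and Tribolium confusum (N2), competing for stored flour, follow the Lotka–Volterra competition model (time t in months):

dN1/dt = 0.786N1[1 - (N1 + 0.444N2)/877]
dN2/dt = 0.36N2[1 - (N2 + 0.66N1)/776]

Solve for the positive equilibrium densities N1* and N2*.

Setting both brackets to zero gives the nullclines N1 + 0.444N2 = 877 and 0.66N1 + N2 = 776.
Substituting N2 = 776 - 0.66N1 into the first: N1(1 - 0.444·0.66) = 877 - 0.444·776.
So N1* = 532/0.707 = 753, and then N2* = 776 - 0.66·753 = 279.

N1* ≈ 753, N2* ≈ 279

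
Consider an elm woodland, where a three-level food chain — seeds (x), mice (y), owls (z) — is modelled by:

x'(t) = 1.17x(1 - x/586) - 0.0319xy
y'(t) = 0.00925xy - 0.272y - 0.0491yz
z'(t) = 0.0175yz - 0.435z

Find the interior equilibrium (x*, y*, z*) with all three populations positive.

From dz/dt = 0: 0.0175y* = 0.435, so y* = 24.9.
From dx/dt = 0: 1.17(1 - x*/586) = 0.0319·24.9, giving x* = 586·(1 - 0.678) = 189.
From dy/dt = 0: 0.00925·189 - 0.272 = 0.0491z*, so z* = 1.47/0.0491 = 30.

x* ≈ 189, y* ≈ 24.9, z* ≈ 30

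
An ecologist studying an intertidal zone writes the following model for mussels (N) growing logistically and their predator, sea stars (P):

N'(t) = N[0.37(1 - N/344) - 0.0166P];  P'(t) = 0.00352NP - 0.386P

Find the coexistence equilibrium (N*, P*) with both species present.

From dP/dt = 0 with P > 0: 0.00352N* = 0.386, so N* = 110.
Substitute into dN/dt = 0: 0.37(1 - 110/344) = 0.0166P*.
The bracket is 0.681, giving P* = 0.252/0.0166 = 15.2.

N* ≈ 110, P* ≈ 15.2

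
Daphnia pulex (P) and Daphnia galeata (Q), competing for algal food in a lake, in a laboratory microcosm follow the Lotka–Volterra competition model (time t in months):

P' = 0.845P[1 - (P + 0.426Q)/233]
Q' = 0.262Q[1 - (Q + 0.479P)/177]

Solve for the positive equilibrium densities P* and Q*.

P* ≈ 198, Q* ≈ 82.2

Setting both brackets to zero gives the nullclines P + 0.426Q = 233 and 0.479P + Q = 177.
Substituting Q = 177 - 0.479P into the first: P(1 - 0.426·0.479) = 233 - 0.426·177.
So P* = 158/0.796 = 198, and then Q* = 177 - 0.479·198 = 82.2.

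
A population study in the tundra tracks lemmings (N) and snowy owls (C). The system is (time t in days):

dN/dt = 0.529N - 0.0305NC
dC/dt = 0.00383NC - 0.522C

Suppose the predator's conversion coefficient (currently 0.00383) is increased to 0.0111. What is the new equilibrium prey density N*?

N* ≈ 47

At the interior fixed point, setting dC/dt = 0 with C > 0 fixes N* = (predator death rate)/(NC coefficient) — independent of the other coefficients.
With the change, N* = 0.522/0.0111 = 47; it falls from 136.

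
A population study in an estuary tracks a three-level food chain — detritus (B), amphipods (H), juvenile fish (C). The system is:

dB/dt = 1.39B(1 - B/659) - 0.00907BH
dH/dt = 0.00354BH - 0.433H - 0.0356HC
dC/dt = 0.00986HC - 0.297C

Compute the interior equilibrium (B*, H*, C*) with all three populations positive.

From dC/dt = 0: 0.00986H* = 0.297, so H* = 30.1.
From dB/dt = 0: 1.39(1 - B*/659) = 0.00907·30.1, giving B* = 659·(1 - 0.197) = 529.
From dH/dt = 0: 0.00354·529 - 0.433 = 0.0356C*, so C* = 1.44/0.0356 = 40.5.

B* ≈ 529, H* ≈ 30.1, C* ≈ 40.5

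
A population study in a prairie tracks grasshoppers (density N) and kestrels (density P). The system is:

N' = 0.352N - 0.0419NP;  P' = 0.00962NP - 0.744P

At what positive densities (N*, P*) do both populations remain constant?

N* ≈ 77.3, P* ≈ 8.4

Set dP/dt = 0 with P > 0: 0.00962N - 0.744 = 0, so N* = 0.744/0.00962 = 77.3.
Set dN/dt = 0 with N > 0: 0.352 - 0.0419P = 0, so P* = 0.352/0.0419 = 8.4.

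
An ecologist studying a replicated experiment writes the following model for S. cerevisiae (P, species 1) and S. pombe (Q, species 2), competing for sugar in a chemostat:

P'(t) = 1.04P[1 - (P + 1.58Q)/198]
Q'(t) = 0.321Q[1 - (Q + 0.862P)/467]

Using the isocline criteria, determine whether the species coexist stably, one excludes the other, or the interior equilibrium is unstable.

species 2 excludes species 1

Compare the nullcline intercepts: K1/α12 = 198/1.58 = 125 < K2 = 467; K2/α21 = 467/0.862 = 542 > K1 = 198.
Since the inequalities point opposite ways, species 2 can invade but species 1 cannot.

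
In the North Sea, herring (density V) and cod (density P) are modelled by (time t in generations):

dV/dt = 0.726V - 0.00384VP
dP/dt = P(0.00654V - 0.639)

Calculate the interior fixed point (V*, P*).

V* ≈ 97.7, P* ≈ 189

Set dP/dt = 0 with P > 0: 0.00654V - 0.639 = 0, so V* = 0.639/0.00654 = 97.7.
Set dV/dt = 0 with V > 0: 0.726 - 0.00384P = 0, so P* = 0.726/0.00384 = 189.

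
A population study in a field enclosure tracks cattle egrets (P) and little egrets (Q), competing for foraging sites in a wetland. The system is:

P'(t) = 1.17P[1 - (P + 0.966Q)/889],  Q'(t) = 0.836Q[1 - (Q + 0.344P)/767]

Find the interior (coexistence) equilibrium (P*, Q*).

Setting both brackets to zero gives the nullclines P + 0.966Q = 889 and 0.344P + Q = 767.
Substituting Q = 767 - 0.344P into the first: P(1 - 0.966·0.344) = 889 - 0.966·767.
So P* = 148/0.668 = 222, and then Q* = 767 - 0.344·222 = 691.

P* ≈ 222, Q* ≈ 691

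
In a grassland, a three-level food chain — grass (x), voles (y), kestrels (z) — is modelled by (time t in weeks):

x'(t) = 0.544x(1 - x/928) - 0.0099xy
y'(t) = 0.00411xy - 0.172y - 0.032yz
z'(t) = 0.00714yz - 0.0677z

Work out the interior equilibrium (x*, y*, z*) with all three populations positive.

From dz/dt = 0: 0.00714y* = 0.0677, so y* = 9.48.
From dx/dt = 0: 0.544(1 - x*/928) = 0.0099·9.48, giving x* = 928·(1 - 0.173) = 768.
From dy/dt = 0: 0.00411·768 - 0.172 = 0.032z*, so z* = 2.98/0.032 = 93.2.

x* ≈ 768, y* ≈ 9.48, z* ≈ 93.2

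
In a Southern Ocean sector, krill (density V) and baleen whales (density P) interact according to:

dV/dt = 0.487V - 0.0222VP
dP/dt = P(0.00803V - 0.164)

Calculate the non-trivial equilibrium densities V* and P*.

Set dP/dt = 0 with P > 0: 0.00803V - 0.164 = 0, so V* = 0.164/0.00803 = 20.4.
Set dV/dt = 0 with V > 0: 0.487 - 0.0222P = 0, so P* = 0.487/0.0222 = 21.9.

V* ≈ 20.4, P* ≈ 21.9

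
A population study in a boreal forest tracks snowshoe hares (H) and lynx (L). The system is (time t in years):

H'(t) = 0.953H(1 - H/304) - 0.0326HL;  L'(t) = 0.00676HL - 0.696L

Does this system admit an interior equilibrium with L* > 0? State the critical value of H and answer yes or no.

The predator equation gives dL/dt > 0 only when H > 0.696/0.00676 = 103.
Without the predator, H → K = 304. Since 304 > 103, the predator can invade and persist.

Threshold H = 103; K > 103, so yes, the predator persists.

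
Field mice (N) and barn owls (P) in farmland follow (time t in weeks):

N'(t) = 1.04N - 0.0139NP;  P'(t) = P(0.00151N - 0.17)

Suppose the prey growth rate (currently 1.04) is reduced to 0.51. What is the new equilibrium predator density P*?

P* ≈ 36.7

At the interior fixed point, setting dN/dt = 0 with N > 0 fixes P* = (prey growth rate)/(NP coefficient) — independent of the other coefficients.
With the change, P* = 0.51/0.0139 = 36.7; it falls from 74.8.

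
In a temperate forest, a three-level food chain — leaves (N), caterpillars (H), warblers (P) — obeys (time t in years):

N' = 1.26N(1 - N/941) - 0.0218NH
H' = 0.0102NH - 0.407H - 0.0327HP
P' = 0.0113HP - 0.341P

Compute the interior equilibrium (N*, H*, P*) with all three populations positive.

N* ≈ 450, H* ≈ 30.2, P* ≈ 128

From dP/dt = 0: 0.0113H* = 0.341, so H* = 30.2.
From dN/dt = 0: 1.26(1 - N*/941) = 0.0218·30.2, giving N* = 941·(1 - 0.522) = 450.
From dH/dt = 0: 0.0102·450 - 0.407 = 0.0327P*, so P* = 4.18/0.0327 = 128.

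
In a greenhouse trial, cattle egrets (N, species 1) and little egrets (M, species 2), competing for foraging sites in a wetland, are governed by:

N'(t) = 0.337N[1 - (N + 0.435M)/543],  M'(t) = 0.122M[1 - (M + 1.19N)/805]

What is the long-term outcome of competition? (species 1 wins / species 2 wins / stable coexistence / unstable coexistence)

stable coexistence

Compare the nullcline intercepts: K1/α12 = 543/0.435 = 1250 > K2 = 805; K2/α21 = 805/1.19 = 676 > K1 = 543.
Since both inequalities hold, each species can invade when rare, so the interior equilibrium is stable.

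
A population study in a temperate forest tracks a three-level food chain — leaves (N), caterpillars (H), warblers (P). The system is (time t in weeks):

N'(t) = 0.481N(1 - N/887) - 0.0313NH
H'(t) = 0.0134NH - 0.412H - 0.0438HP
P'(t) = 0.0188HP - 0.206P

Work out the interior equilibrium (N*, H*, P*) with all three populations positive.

N* ≈ 255, H* ≈ 11, P* ≈ 68.5

From dP/dt = 0: 0.0188H* = 0.206, so H* = 11.
From dN/dt = 0: 0.481(1 - N*/887) = 0.0313·11, giving N* = 887·(1 - 0.713) = 255.
From dH/dt = 0: 0.0134·255 - 0.412 = 0.0438P*, so P* = 3/0.0438 = 68.5.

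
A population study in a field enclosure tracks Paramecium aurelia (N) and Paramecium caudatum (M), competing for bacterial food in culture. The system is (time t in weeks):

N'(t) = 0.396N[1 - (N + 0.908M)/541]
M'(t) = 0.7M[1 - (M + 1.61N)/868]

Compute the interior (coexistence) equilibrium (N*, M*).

Setting both brackets to zero gives the nullclines N + 0.908M = 541 and 1.61N + M = 868.
Substituting M = 868 - 1.61N into the first: N(1 - 0.908·1.61) = 541 - 0.908·868.
So N* = -247/-0.462 = 535, and then M* = 868 - 1.61·535 = 6.52.

N* ≈ 535, M* ≈ 6.52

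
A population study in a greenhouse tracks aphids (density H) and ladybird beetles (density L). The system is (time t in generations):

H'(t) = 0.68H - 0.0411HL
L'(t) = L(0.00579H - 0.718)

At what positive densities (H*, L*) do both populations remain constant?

Set dL/dt = 0 with L > 0: 0.00579H - 0.718 = 0, so H* = 0.718/0.00579 = 124.
Set dH/dt = 0 with H > 0: 0.68 - 0.0411L = 0, so L* = 0.68/0.0411 = 16.5.

H* ≈ 124, L* ≈ 16.5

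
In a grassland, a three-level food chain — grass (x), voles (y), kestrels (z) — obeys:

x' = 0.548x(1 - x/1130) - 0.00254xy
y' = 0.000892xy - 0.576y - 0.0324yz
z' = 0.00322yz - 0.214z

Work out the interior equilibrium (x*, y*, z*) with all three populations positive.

x* ≈ 782, y* ≈ 66.5, z* ≈ 3.75

From dz/dt = 0: 0.00322y* = 0.214, so y* = 66.5.
From dx/dt = 0: 0.548(1 - x*/1130) = 0.00254·66.5, giving x* = 1130·(1 - 0.308) = 782.
From dy/dt = 0: 0.000892·782 - 0.576 = 0.0324z*, so z* = 0.121/0.0324 = 3.75.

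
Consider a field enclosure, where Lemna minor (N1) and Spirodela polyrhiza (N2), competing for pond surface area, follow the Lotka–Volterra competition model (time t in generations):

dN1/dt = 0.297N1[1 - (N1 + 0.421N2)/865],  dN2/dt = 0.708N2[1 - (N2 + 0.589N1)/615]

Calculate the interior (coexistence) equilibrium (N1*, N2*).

N1* ≈ 806, N2* ≈ 140

Setting both brackets to zero gives the nullclines N1 + 0.421N2 = 865 and 0.589N1 + N2 = 615.
Substituting N2 = 615 - 0.589N1 into the first: N1(1 - 0.421·0.589) = 865 - 0.421·615.
So N1* = 606/0.752 = 806, and then N2* = 615 - 0.589·806 = 140.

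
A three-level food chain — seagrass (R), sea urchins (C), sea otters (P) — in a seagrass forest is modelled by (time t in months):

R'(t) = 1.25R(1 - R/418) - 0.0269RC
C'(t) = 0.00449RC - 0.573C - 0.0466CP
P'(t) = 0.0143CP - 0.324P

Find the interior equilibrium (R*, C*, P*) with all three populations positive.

From dP/dt = 0: 0.0143C* = 0.324, so C* = 22.7.
From dR/dt = 0: 1.25(1 - R*/418) = 0.0269·22.7, giving R* = 418·(1 - 0.488) = 214.
From dC/dt = 0: 0.00449·214 - 0.573 = 0.0466P*, so P* = 0.389/0.0466 = 8.34.

R* ≈ 214, C* ≈ 22.7, P* ≈ 8.34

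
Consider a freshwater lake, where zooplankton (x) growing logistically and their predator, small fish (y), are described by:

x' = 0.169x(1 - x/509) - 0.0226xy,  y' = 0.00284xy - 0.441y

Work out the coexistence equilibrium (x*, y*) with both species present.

From dy/dt = 0 with y > 0: 0.00284x* = 0.441, so x* = 155.
Substitute into dx/dt = 0: 0.169(1 - 155/509) = 0.0226y*.
The bracket is 0.695, giving y* = 0.117/0.0226 = 5.2.

x* ≈ 155, y* ≈ 5.2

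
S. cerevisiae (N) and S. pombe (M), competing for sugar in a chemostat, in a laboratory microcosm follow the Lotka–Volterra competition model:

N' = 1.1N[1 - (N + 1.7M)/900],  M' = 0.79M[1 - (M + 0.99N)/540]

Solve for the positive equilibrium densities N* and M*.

Setting both brackets to zero gives the nullclines N + 1.7M = 900 and 0.99N + M = 540.
Substituting M = 540 - 0.99N into the first: N(1 - 1.7·0.99) = 900 - 1.7·540.
So N* = -18/-0.683 = 26.4, and then M* = 540 - 0.99·26.4 = 514.

N* ≈ 26.4, M* ≈ 514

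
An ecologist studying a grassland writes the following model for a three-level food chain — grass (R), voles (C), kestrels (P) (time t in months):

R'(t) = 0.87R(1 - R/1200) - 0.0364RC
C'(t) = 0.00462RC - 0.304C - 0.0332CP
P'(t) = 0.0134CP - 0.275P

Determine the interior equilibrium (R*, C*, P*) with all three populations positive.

R* ≈ 170, C* ≈ 20.5, P* ≈ 14.4

From dP/dt = 0: 0.0134C* = 0.275, so C* = 20.5.
From dR/dt = 0: 0.87(1 - R*/1200) = 0.0364·20.5, giving R* = 1200·(1 - 0.859) = 170.
From dC/dt = 0: 0.00462·170 - 0.304 = 0.0332P*, so P* = 0.48/0.0332 = 14.4.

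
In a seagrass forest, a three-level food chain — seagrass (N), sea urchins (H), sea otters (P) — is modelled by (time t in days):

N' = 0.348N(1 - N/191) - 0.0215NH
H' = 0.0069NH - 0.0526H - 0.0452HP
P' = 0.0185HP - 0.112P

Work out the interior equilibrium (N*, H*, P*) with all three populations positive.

From dP/dt = 0: 0.0185H* = 0.112, so H* = 6.05.
From dN/dt = 0: 0.348(1 - N*/191) = 0.0215·6.05, giving N* = 191·(1 - 0.374) = 120.
From dH/dt = 0: 0.0069·120 - 0.0526 = 0.0452P*, so P* = 0.772/0.0452 = 17.1.

N* ≈ 120, H* ≈ 6.05, P* ≈ 17.1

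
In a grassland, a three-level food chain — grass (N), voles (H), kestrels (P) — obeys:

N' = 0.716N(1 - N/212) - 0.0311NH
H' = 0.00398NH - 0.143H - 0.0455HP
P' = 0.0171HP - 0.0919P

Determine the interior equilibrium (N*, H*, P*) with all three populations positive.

N* ≈ 163, H* ≈ 5.37, P* ≈ 11.1

From dP/dt = 0: 0.0171H* = 0.0919, so H* = 5.37.
From dN/dt = 0: 0.716(1 - N*/212) = 0.0311·5.37, giving N* = 212·(1 - 0.233) = 163.
From dH/dt = 0: 0.00398·163 - 0.143 = 0.0455P*, so P* = 0.504/0.0455 = 11.1.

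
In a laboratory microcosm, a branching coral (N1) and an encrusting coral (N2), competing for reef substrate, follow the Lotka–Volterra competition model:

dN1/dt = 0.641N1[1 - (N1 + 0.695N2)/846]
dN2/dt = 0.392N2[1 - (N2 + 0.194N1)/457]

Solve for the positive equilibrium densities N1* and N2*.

Setting both brackets to zero gives the nullclines N1 + 0.695N2 = 846 and 0.194N1 + N2 = 457.
Substituting N2 = 457 - 0.194N1 into the first: N1(1 - 0.695·0.194) = 846 - 0.695·457.
So N1* = 528/0.865 = 611, and then N2* = 457 - 0.194·611 = 339.

N1* ≈ 611, N2* ≈ 339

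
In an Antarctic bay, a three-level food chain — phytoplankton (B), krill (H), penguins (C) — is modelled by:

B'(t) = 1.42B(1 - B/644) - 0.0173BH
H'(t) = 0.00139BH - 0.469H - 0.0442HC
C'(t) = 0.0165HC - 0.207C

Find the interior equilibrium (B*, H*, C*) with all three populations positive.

B* ≈ 546, H* ≈ 12.5, C* ≈ 6.55

From dC/dt = 0: 0.0165H* = 0.207, so H* = 12.5.
From dB/dt = 0: 1.42(1 - B*/644) = 0.0173·12.5, giving B* = 644·(1 - 0.153) = 546.
From dH/dt = 0: 0.00139·546 - 0.469 = 0.0442C*, so C* = 0.289/0.0442 = 6.55.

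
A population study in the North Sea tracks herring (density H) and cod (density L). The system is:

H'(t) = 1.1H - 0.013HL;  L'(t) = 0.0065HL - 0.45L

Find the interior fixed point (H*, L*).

Set dL/dt = 0 with L > 0: 0.0065H - 0.45 = 0, so H* = 0.45/0.0065 = 69.2.
Set dH/dt = 0 with H > 0: 1.1 - 0.013L = 0, so L* = 1.1/0.013 = 84.6.

H* ≈ 69.2, L* ≈ 84.6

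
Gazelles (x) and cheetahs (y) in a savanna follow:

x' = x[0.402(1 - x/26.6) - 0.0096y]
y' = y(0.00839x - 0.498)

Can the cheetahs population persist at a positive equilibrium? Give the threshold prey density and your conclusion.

Threshold x = 59.4; K < 59.4, so no, the predator goes extinct.

The predator equation gives dy/dt > 0 only when x > 0.498/0.00839 = 59.4.
Without the predator, x → K = 26.6. Since 26.6 < 59.4, the predator cannot invade.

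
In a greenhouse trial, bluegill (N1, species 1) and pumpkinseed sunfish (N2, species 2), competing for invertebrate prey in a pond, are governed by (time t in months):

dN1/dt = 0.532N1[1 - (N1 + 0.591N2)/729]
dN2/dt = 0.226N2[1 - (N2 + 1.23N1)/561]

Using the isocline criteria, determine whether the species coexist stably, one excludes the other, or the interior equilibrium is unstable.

Compare the nullcline intercepts: K1/α12 = 729/0.591 = 1230 > K2 = 561; K2/α21 = 561/1.23 = 456 < K1 = 729.
Since the inequalities point opposite ways, species 1 can invade but species 2 cannot.

species 1 excludes species 2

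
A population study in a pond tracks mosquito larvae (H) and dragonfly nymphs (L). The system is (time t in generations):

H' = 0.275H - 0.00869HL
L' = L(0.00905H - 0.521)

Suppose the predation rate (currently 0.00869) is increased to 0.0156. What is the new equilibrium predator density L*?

At the interior fixed point, setting dH/dt = 0 with H > 0 fixes L* = (prey growth rate)/(HL coefficient) — independent of the other coefficients.
With the change, L* = 0.275/0.0156 = 17.6; it falls from 31.6.

L* ≈ 17.6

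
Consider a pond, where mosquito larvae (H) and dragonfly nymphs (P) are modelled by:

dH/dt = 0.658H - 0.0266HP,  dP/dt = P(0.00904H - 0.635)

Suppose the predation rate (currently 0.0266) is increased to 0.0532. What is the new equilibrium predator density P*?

At the interior fixed point, setting dH/dt = 0 with H > 0 fixes P* = (prey growth rate)/(HP coefficient) — independent of the other coefficients.
With the change, P* = 0.658/0.0532 = 12.4; it falls from 24.7.

P* ≈ 12.4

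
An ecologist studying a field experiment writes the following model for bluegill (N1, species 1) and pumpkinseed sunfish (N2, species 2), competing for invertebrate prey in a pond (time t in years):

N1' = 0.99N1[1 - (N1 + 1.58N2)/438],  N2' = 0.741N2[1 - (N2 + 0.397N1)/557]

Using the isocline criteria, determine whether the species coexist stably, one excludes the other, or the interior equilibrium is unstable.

species 2 excludes species 1

Compare the nullcline intercepts: K1/α12 = 438/1.58 = 277 < K2 = 557; K2/α21 = 557/0.397 = 1400 > K1 = 438.
Since the inequalities point opposite ways, species 2 can invade but species 1 cannot.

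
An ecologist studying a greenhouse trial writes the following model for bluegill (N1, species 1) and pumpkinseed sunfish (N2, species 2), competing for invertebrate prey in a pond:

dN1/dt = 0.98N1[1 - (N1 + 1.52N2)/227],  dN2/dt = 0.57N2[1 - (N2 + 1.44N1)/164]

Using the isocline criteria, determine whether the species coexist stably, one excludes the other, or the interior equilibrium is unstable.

unstable coexistence (outcome depends on initial conditions)

Compare the nullcline intercepts: K1/α12 = 227/1.52 = 149 < K2 = 164; K2/α21 = 164/1.44 = 114 < K1 = 227.
Since both are reversed, neither can invade when rare; the interior point is a saddle.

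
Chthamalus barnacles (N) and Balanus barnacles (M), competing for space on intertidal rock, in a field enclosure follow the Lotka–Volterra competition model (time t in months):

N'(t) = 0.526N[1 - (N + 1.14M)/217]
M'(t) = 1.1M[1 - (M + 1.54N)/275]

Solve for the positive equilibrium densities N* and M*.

N* ≈ 128, M* ≈ 78.3

Setting both brackets to zero gives the nullclines N + 1.14M = 217 and 1.54N + M = 275.
Substituting M = 275 - 1.54N into the first: N(1 - 1.14·1.54) = 217 - 1.14·275.
So N* = -96.5/-0.756 = 128, and then M* = 275 - 1.54·128 = 78.3.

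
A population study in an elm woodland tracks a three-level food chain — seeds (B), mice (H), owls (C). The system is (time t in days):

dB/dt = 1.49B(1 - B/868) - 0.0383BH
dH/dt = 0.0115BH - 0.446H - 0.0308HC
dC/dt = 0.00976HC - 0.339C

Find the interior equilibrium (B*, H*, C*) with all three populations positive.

From dC/dt = 0: 0.00976H* = 0.339, so H* = 34.7.
From dB/dt = 0: 1.49(1 - B*/868) = 0.0383·34.7, giving B* = 868·(1 - 0.893) = 93.
From dH/dt = 0: 0.0115·93 - 0.446 = 0.0308C*, so C* = 0.624/0.0308 = 20.3.

B* ≈ 93, H* ≈ 34.7, C* ≈ 20.3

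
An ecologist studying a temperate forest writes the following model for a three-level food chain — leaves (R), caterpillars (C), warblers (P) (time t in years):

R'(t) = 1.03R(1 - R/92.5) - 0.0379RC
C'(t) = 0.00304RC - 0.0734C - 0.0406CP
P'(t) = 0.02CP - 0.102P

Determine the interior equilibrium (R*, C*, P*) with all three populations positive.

From dP/dt = 0: 0.02C* = 0.102, so C* = 5.1.
From dR/dt = 0: 1.03(1 - R*/92.5) = 0.0379·5.1, giving R* = 92.5·(1 - 0.188) = 75.1.
From dC/dt = 0: 0.00304·75.1 - 0.0734 = 0.0406P*, so P* = 0.155/0.0406 = 3.82.

R* ≈ 75.1, C* ≈ 5.1, P* ≈ 3.82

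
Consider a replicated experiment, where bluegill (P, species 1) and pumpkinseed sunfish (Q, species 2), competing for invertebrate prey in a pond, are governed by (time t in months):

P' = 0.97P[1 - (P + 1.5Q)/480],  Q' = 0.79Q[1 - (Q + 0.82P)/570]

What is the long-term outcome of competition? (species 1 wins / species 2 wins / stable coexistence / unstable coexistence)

species 2 excludes species 1

Compare the nullcline intercepts: K1/α12 = 480/1.5 = 320 < K2 = 570; K2/α21 = 570/0.82 = 695 > K1 = 480.
Since the inequalities point opposite ways, species 2 can invade but species 1 cannot.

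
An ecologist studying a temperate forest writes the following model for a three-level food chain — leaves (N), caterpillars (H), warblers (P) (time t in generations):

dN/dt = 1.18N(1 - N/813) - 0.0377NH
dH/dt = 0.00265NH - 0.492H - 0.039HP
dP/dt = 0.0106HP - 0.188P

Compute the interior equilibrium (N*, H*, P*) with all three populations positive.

N* ≈ 352, H* ≈ 17.7, P* ≈ 11.3

From dP/dt = 0: 0.0106H* = 0.188, so H* = 17.7.
From dN/dt = 0: 1.18(1 - N*/813) = 0.0377·17.7, giving N* = 813·(1 - 0.567) = 352.
From dH/dt = 0: 0.00265·352 - 0.492 = 0.039P*, so P* = 0.442/0.039 = 11.3.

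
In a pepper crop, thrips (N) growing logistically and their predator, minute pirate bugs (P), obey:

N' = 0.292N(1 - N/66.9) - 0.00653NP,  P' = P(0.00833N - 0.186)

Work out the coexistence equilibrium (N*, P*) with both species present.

N* ≈ 22.3, P* ≈ 29.8

From dP/dt = 0 with P > 0: 0.00833N* = 0.186, so N* = 22.3.
Substitute into dN/dt = 0: 0.292(1 - 22.3/66.9) = 0.00653P*.
The bracket is 0.666, giving P* = 0.195/0.00653 = 29.8.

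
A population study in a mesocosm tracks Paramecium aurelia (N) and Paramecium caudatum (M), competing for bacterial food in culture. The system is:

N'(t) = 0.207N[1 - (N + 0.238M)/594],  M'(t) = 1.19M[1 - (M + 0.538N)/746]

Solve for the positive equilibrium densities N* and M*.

N* ≈ 478, M* ≈ 489

Setting both brackets to zero gives the nullclines N + 0.238M = 594 and 0.538N + M = 746.
Substituting M = 746 - 0.538N into the first: N(1 - 0.238·0.538) = 594 - 0.238·746.
So N* = 416/0.872 = 478, and then M* = 746 - 0.538·478 = 489.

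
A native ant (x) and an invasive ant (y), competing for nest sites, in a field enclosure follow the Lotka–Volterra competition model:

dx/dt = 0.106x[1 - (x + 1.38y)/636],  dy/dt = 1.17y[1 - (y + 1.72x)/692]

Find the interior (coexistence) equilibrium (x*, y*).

Setting both brackets to zero gives the nullclines x + 1.38y = 636 and 1.72x + y = 692.
Substituting y = 692 - 1.72x into the first: x(1 - 1.38·1.72) = 636 - 1.38·692.
So x* = -319/-1.37 = 232, and then y* = 692 - 1.72·232 = 293.

x* ≈ 232, y* ≈ 293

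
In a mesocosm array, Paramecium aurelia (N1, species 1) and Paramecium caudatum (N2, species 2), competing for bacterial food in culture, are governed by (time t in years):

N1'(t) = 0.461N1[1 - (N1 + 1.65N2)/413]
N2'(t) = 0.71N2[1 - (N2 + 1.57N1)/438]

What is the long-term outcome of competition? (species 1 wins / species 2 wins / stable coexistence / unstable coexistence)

Compare the nullcline intercepts: K1/α12 = 413/1.65 = 250 < K2 = 438; K2/α21 = 438/1.57 = 279 < K1 = 413.
Since both are reversed, neither can invade when rare; the interior point is a saddle.

unstable coexistence (outcome depends on initial conditions)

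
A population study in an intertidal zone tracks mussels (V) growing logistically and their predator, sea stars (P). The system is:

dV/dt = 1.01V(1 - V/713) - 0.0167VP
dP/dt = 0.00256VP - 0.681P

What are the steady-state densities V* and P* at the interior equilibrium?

V* ≈ 266, P* ≈ 37.9

From dP/dt = 0 with P > 0: 0.00256V* = 0.681, so V* = 266.
Substitute into dV/dt = 0: 1.01(1 - 266/713) = 0.0167P*.
The bracket is 0.627, giving P* = 0.633/0.0167 = 37.9.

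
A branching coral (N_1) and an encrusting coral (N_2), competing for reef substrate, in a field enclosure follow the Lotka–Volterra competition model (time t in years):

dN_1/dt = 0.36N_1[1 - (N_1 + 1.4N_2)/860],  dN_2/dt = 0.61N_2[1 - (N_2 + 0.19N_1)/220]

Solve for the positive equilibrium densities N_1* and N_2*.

Setting both brackets to zero gives the nullclines N_1 + 1.4N_2 = 860 and 0.19N_1 + N_2 = 220.
Substituting N_2 = 220 - 0.19N_1 into the first: N_1(1 - 1.4·0.19) = 860 - 1.4·220.
So N_1* = 552/0.734 = 752, and then N_2* = 220 - 0.19·752 = 77.1.

N_1* ≈ 752, N_2* ≈ 77.1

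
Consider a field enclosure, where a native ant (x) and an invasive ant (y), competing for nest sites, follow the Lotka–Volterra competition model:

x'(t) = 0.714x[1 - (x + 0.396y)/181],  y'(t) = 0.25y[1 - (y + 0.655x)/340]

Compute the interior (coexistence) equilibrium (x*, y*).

x* ≈ 62.6, y* ≈ 299

Setting both brackets to zero gives the nullclines x + 0.396y = 181 and 0.655x + y = 340.
Substituting y = 340 - 0.655x into the first: x(1 - 0.396·0.655) = 181 - 0.396·340.
So x* = 46.4/0.741 = 62.6, and then y* = 340 - 0.655·62.6 = 299.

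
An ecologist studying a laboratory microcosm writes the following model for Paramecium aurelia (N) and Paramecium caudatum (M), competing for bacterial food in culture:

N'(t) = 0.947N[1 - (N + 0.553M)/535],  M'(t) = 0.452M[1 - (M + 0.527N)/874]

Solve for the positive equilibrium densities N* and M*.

Setting both brackets to zero gives the nullclines N + 0.553M = 535 and 0.527N + M = 874.
Substituting M = 874 - 0.527N into the first: N(1 - 0.553·0.527) = 535 - 0.553·874.
So N* = 51.7/0.709 = 72.9, and then M* = 874 - 0.527·72.9 = 836.

N* ≈ 72.9, M* ≈ 836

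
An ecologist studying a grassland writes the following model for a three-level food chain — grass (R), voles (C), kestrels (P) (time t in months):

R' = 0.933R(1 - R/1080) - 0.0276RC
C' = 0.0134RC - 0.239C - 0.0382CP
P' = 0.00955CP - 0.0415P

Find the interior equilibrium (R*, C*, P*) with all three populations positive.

From dP/dt = 0: 0.00955C* = 0.0415, so C* = 4.35.
From dR/dt = 0: 0.933(1 - R*/1080) = 0.0276·4.35, giving R* = 1080·(1 - 0.129) = 941.
From dC/dt = 0: 0.0134·941 - 0.239 = 0.0382P*, so P* = 12.4/0.0382 = 324.

R* ≈ 941, C* ≈ 4.35, P* ≈ 324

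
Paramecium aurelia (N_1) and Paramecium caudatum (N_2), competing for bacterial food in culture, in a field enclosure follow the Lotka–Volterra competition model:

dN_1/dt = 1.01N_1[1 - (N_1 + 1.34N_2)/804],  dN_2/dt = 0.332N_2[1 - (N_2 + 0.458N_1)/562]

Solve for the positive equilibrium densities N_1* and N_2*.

N_1* ≈ 132, N_2* ≈ 502

Setting both brackets to zero gives the nullclines N_1 + 1.34N_2 = 804 and 0.458N_1 + N_2 = 562.
Substituting N_2 = 562 - 0.458N_1 into the first: N_1(1 - 1.34·0.458) = 804 - 1.34·562.
So N_1* = 50.9/0.386 = 132, and then N_2* = 562 - 0.458·132 = 502.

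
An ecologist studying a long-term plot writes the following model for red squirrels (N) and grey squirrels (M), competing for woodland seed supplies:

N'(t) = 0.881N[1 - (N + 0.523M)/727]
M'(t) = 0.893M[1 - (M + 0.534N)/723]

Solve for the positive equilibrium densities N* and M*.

N* ≈ 484, M* ≈ 465

Setting both brackets to zero gives the nullclines N + 0.523M = 727 and 0.534N + M = 723.
Substituting M = 723 - 0.534N into the first: N(1 - 0.523·0.534) = 727 - 0.523·723.
So N* = 349/0.721 = 484, and then M* = 723 - 0.534·484 = 465.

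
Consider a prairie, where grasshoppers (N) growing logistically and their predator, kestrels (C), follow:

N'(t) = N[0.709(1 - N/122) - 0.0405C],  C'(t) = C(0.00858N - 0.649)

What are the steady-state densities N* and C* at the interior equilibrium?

From dC/dt = 0 with C > 0: 0.00858N* = 0.649, so N* = 75.6.
Substitute into dN/dt = 0: 0.709(1 - 75.6/122) = 0.0405C*.
The bracket is 0.38, giving C* = 0.269/0.0405 = 6.65.

N* ≈ 75.6, C* ≈ 6.65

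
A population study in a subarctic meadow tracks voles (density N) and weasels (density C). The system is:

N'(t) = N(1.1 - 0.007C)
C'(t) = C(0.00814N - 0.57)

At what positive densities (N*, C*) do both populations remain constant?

Set dC/dt = 0 with C > 0: 0.00814N - 0.57 = 0, so N* = 0.57/0.00814 = 70.
Set dN/dt = 0 with N > 0: 1.1 - 0.007C = 0, so C* = 1.1/0.007 = 157.

N* ≈ 70, C* ≈ 157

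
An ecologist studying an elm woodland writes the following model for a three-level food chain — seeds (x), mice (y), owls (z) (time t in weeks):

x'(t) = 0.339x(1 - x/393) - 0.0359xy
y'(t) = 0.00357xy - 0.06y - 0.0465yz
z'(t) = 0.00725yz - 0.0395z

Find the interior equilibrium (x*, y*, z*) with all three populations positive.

x* ≈ 166, y* ≈ 5.45, z* ≈ 11.5

From dz/dt = 0: 0.00725y* = 0.0395, so y* = 5.45.
From dx/dt = 0: 0.339(1 - x*/393) = 0.0359·5.45, giving x* = 393·(1 - 0.577) = 166.
From dy/dt = 0: 0.00357·166 - 0.06 = 0.0465z*, so z* = 0.534/0.0465 = 11.5.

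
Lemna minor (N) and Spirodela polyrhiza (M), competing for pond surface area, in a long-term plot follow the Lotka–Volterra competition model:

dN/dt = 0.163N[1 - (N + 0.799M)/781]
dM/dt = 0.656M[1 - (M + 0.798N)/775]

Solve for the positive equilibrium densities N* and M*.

N* ≈ 446, M* ≈ 419

Setting both brackets to zero gives the nullclines N + 0.799M = 781 and 0.798N + M = 775.
Substituting M = 775 - 0.798N into the first: N(1 - 0.799·0.798) = 781 - 0.799·775.
So N* = 162/0.362 = 446, and then M* = 775 - 0.798·446 = 419.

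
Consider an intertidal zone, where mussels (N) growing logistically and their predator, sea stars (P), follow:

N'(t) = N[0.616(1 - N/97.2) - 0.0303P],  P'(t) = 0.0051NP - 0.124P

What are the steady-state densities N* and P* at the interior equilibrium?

N* ≈ 24.3, P* ≈ 15.2

From dP/dt = 0 with P > 0: 0.0051N* = 0.124, so N* = 24.3.
Substitute into dN/dt = 0: 0.616(1 - 24.3/97.2) = 0.0303P*.
The bracket is 0.75, giving P* = 0.462/0.0303 = 15.2.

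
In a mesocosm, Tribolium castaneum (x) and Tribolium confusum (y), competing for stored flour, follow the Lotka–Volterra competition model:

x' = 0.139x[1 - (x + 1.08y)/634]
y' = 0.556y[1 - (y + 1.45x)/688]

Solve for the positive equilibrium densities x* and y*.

Setting both brackets to zero gives the nullclines x + 1.08y = 634 and 1.45x + y = 688.
Substituting y = 688 - 1.45x into the first: x(1 - 1.08·1.45) = 634 - 1.08·688.
So x* = -109/-0.566 = 193, and then y* = 688 - 1.45·193 = 409.

x* ≈ 193, y* ≈ 409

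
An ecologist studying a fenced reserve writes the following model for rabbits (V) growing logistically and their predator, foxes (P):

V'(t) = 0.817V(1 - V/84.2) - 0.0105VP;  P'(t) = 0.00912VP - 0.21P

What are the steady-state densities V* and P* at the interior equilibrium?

V* ≈ 23, P* ≈ 56.5

From dP/dt = 0 with P > 0: 0.00912V* = 0.21, so V* = 23.
Substitute into dV/dt = 0: 0.817(1 - 23/84.2) = 0.0105P*.
The bracket is 0.727, giving P* = 0.594/0.0105 = 56.5.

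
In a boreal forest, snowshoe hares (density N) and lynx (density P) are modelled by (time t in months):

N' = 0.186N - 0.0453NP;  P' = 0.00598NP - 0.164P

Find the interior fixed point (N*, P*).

Set dP/dt = 0 with P > 0: 0.00598N - 0.164 = 0, so N* = 0.164/0.00598 = 27.4.
Set dN/dt = 0 with N > 0: 0.186 - 0.0453P = 0, so P* = 0.186/0.0453 = 4.11.

N* ≈ 27.4, P* ≈ 4.11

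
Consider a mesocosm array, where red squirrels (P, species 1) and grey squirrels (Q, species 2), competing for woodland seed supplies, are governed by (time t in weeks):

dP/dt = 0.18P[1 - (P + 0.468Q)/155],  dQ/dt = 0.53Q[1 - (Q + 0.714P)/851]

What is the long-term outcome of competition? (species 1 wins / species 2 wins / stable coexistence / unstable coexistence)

Compare the nullcline intercepts: K1/α12 = 155/0.468 = 331 < K2 = 851; K2/α21 = 851/0.714 = 1190 > K1 = 155.
Since the inequalities point opposite ways, species 2 can invade but species 1 cannot.

species 2 excludes species 1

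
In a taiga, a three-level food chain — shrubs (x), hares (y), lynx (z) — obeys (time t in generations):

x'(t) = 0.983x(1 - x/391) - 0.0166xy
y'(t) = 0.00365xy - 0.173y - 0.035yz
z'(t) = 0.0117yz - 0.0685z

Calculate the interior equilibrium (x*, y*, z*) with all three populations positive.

From dz/dt = 0: 0.0117y* = 0.0685, so y* = 5.85.
From dx/dt = 0: 0.983(1 - x*/391) = 0.0166·5.85, giving x* = 391·(1 - 0.0989) = 352.
From dy/dt = 0: 0.00365·352 - 0.173 = 0.035z*, so z* = 1.11/0.035 = 31.8.

x* ≈ 352, y* ≈ 5.85, z* ≈ 31.8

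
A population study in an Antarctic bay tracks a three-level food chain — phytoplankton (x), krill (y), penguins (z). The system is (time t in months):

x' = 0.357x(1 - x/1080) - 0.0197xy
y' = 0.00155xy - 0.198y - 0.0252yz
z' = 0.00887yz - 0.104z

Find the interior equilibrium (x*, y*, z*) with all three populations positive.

x* ≈ 381, y* ≈ 11.7, z* ≈ 15.6

From dz/dt = 0: 0.00887y* = 0.104, so y* = 11.7.
From dx/dt = 0: 0.357(1 - x*/1080) = 0.0197·11.7, giving x* = 1080·(1 - 0.647) = 381.
From dy/dt = 0: 0.00155·381 - 0.198 = 0.0252z*, so z* = 0.393/0.0252 = 15.6.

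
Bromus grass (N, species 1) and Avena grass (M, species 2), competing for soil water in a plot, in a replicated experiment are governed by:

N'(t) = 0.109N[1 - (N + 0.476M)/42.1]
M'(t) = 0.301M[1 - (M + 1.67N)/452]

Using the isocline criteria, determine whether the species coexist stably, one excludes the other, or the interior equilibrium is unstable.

Compare the nullcline intercepts: K1/α12 = 42.1/0.476 = 88.4 < K2 = 452; K2/α21 = 452/1.67 = 271 > K1 = 42.1.
Since the inequalities point opposite ways, species 2 can invade but species 1 cannot.

species 2 excludes species 1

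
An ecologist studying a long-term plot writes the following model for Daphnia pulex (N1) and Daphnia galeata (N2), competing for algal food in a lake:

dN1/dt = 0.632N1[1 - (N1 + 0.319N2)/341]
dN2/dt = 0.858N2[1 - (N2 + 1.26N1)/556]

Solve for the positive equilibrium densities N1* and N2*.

Setting both brackets to zero gives the nullclines N1 + 0.319N2 = 341 and 1.26N1 + N2 = 556.
Substituting N2 = 556 - 1.26N1 into the first: N1(1 - 0.319·1.26) = 341 - 0.319·556.
So N1* = 164/0.598 = 274, and then N2* = 556 - 1.26·274 = 211.

N1* ≈ 274, N2* ≈ 211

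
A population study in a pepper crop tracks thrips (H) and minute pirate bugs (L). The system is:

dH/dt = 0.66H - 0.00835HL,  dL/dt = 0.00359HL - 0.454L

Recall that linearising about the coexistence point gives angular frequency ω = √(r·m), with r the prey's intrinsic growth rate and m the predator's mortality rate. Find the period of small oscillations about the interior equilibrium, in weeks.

T ≈ 11.5 weeks

Here r = 0.66 and m = 0.454, so r·m = 0.3.
ω = √0.3 = 0.547 per week, hence T = 2π/ω ≈ 11.5 weeks.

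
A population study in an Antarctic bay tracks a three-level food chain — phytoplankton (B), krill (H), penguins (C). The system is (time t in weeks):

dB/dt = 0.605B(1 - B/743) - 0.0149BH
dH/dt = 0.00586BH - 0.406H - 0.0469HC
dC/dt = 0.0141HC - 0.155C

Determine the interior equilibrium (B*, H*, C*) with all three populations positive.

B* ≈ 542, H* ≈ 11, C* ≈ 59

From dC/dt = 0: 0.0141H* = 0.155, so H* = 11.
From dB/dt = 0: 0.605(1 - B*/743) = 0.0149·11, giving B* = 743·(1 - 0.271) = 542.
From dH/dt = 0: 0.00586·542 - 0.406 = 0.0469C*, so C* = 2.77/0.0469 = 59.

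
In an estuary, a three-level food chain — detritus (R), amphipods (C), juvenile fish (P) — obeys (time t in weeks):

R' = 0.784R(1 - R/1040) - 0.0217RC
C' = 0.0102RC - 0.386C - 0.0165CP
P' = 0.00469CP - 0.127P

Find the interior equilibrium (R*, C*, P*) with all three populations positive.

From dP/dt = 0: 0.00469C* = 0.127, so C* = 27.1.
From dR/dt = 0: 0.784(1 - R*/1040) = 0.0217·27.1, giving R* = 1040·(1 - 0.75) = 261.
From dC/dt = 0: 0.0102·261 - 0.386 = 0.0165P*, so P* = 2.27/0.0165 = 138.

R* ≈ 261, C* ≈ 27.1, P* ≈ 138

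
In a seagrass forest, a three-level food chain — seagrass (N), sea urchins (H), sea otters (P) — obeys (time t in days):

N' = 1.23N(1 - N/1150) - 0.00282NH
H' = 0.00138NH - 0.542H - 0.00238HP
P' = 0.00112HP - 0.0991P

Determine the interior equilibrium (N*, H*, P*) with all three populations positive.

From dP/dt = 0: 0.00112H* = 0.0991, so H* = 88.5.
From dN/dt = 0: 1.23(1 - N*/1150) = 0.00282·88.5, giving N* = 1150·(1 - 0.203) = 917.
From dH/dt = 0: 0.00138·917 - 0.542 = 0.00238P*, so P* = 0.723/0.00238 = 304.

N* ≈ 917, H* ≈ 88.5, P* ≈ 304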